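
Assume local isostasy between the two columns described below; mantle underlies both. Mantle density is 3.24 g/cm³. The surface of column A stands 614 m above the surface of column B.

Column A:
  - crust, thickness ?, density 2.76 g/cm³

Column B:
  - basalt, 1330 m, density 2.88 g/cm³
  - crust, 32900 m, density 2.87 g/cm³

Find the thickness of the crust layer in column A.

Take the compensation level at the base of the deeper column (depth z_c below the surface of column A) and equate Σ ρ_i t_i down to z_c; mantle fills any gap and the z_c terms cancel.
Column A: x×2.76 + (z_c − 0 − x)×3.24
Column B: 614×0 + 1330×2.88 + 32900×2.87 + (z_c − 614 − 34230)×3.24
The z_c×3.24 term appears on both sides and cancels. Collect the known terms of each column as K = Σ(ρt)_known − 3.24 × (depth of known layers): K_A = 0 − 3.24×0 = 0; K_B = 98253.4 − 3.24×(614 + 34230) = −14641.16.
Balance: K_A − x×(3.24 − 2.76) = K_B, so x = (K_A − K_B)/(3.24 − 2.76) = 14641.2/0.48 = 30500 m.

30500 m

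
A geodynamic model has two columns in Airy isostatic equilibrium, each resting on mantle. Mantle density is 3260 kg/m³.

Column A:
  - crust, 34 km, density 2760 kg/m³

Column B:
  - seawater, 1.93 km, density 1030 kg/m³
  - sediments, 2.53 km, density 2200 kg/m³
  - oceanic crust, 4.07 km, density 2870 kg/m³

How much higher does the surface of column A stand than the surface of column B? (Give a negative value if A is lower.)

For any compensation level in the mantle, the mantle terms cancel and isostasy reduces to e = (Σt_A − Σt_B) − (Σ(ρt)_A − Σ(ρt)_B) / ρ_m.
Σt_A = 34 km; Σt_B = 8.53 km; Σ(ρt)_A = 93840; Σ(ρt)_B = 19234.8 (in km·kg/m³).
e = (34 − 8.53) − (93840 − 19234.8) / 3260 = 2.58 km.

2.58 km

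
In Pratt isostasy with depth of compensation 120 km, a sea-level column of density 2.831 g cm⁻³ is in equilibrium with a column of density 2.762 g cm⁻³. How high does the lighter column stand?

ρ_ref D = ρ (D + h) → h = D (ρ_ref − ρ)/ρ.
h = 120 km × (2.831 − 2.762)/2.762 = 3 km.

3 km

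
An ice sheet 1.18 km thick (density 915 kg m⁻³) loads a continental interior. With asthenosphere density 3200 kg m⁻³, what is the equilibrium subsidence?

For local isostatic compensation: the ice load ρ_ice t is balanced by mantle displaced below, ρ_m s.
s = t ρ_ice / ρ_m = 1.18 km × 915/3200 = 0.337 km.

0.337 km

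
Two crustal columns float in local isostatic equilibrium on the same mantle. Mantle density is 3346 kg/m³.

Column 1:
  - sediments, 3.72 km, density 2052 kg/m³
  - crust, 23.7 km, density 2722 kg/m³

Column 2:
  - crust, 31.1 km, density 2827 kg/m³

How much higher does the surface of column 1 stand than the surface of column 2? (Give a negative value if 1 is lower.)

For any compensation level in the mantle, the mantle terms cancel and isostasy reduces to e = (Σt_1 − Σt_2) − (Σ(ρt)_1 − Σ(ρt)_2) / ρ_m.
Σt_1 = 27.42 km; Σt_2 = 31.1 km; Σ(ρt)_1 = 72144.84; Σ(ρt)_2 = 87919.7 (in km·kg/m³).
e = (27.42 − 31.1) − (72144.84 − 87919.7) / 3346 = 1.03 km.

1.03 km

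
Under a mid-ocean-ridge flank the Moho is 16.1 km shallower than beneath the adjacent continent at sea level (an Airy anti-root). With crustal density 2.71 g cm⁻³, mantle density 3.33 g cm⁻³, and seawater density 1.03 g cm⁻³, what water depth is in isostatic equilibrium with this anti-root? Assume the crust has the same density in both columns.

5.94 km

Replacing a thickness d of crust by seawater at the top must be balanced by replacing crust with mantle at the base: d (ρ_c − ρ_w) = a (ρ_m − ρ_c).
d = a (ρ_m − ρ_c)/(ρ_c − ρ_w) = 16.1 km × 0.62/1.68 = 5.94 km.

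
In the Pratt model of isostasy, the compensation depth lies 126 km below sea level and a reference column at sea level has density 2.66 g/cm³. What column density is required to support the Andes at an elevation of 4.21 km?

2.57 g/cm³

Pratt balance: ρ_ref D = ρ (D + h).
ρ = ρ_ref D/(D + h) = 2.66 × 126 km/(126 km + 4.21 km) = 2.57 g/cm³.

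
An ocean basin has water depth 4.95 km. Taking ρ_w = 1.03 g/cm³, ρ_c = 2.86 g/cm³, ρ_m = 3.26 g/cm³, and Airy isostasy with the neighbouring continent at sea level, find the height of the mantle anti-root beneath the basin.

22.6 km

Isostatic balance requires: replacing crust with seawater at the top is compensated by replacing crust with mantle at the base: d (ρ_c − ρ_w) = a (ρ_m − ρ_c).
a = d (ρ_c − ρ_w)/(ρ_m − ρ_c) = 4.95 km × 1.83/0.4 = 22.6 km.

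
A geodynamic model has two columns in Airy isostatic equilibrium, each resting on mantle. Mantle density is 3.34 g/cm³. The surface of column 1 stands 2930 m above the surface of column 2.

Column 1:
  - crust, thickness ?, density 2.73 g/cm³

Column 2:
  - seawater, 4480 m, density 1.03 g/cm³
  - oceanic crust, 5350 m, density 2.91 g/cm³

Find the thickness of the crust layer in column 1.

36800 m

Take the compensation level at the base of the deeper column (depth z_c below the surface of column 1) and equate Σ ρ_i t_i down to z_c; mantle fills any gap and the z_c terms cancel.
Column 1: x×2.73 + (z_c − 0 − x)×3.34
Column 2: 2930×0 + 4480×1.03 + 5350×2.91 + (z_c − 2930 − 9830)×3.34
The z_c×3.34 term appears on both sides and cancels. Collect the known terms of each column as K = Σ(ρt)_known − 3.34 × (depth of known layers): K_1 = 0 − 3.34×0 = 0; K_2 = 20182.9 − 3.34×(2930 + 9830) = −22435.5.
Balance: K_1 − x×(3.34 − 2.73) = K_2, so x = (K_1 − K_2)/(3.34 − 2.73) = 22435.5/0.61 = 36800 m.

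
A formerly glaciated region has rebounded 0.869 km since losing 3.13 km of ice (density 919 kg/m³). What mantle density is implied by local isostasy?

ρ_m = ρ_ice t / u = 919 × 3.13 km/0.869 km = 3310 kg/m³.

3310 kg/m³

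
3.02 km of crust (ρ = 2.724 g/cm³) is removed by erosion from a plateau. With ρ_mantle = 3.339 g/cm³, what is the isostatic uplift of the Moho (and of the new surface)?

2.46 km

Unloading: uplift u = e ρ_c/ρ_m = 3.02 km × 2.724/3.339 = 2.46 km.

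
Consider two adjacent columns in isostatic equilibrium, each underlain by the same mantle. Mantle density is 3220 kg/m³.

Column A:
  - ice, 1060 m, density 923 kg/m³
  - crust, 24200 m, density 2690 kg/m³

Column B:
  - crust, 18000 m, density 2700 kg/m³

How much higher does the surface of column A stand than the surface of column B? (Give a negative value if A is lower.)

For any compensation level in the mantle, the mantle terms cancel and isostasy reduces to e = (Σt_A − Σt_B) − (Σ(ρt)_A − Σ(ρt)_B) / ρ_m.
Σt_A = 25260 m; Σt_B = 18000 m; Σ(ρt)_A = 66076380; Σ(ρt)_B = 48600000 (in m·kg/m³).
e = (25260 − 18000) − (66076380 − 48600000) / 3220 = 1830 m.

1830 m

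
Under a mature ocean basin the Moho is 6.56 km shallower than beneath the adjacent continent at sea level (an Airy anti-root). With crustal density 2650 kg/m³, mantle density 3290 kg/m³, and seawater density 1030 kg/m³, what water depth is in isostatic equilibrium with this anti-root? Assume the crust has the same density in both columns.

2.59 km

Replacing a thickness d of crust by seawater at the top must be balanced by replacing crust with mantle at the base: d (ρ_c − ρ_w) = a (ρ_m − ρ_c).
d = a (ρ_m − ρ_c)/(ρ_c − ρ_w) = 6.56 km × 640/1620 = 2.59 km.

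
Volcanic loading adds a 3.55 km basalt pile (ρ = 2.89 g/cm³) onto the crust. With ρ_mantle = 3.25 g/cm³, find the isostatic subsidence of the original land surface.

3.16 km

Subaerial loading: s = t ρ_load / ρ_m.
s = 3.55 km × 2.89/3.25 = 3.16 km.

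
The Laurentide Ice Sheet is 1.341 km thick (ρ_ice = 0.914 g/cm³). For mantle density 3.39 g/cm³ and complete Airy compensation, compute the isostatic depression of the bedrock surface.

Isostatic balance requires: the ice load ρ_ice t is balanced by mantle displaced below, ρ_m s.
s = t ρ_ice / ρ_m = 1.341 km × 0.914/3.39 = 0.362 km.

0.362 km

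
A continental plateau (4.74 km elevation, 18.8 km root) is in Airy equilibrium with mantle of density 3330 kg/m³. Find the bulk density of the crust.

2660 kg/m³

ρ_c h = (ρ_m − ρ_c) r → ρ_c (h + r) = ρ_m r → ρ_c = ρ_m r / (h + r).
ρ_c = 3330 × 18.8 km / (4.74 km + 18.8 km) = 2660 kg/m³.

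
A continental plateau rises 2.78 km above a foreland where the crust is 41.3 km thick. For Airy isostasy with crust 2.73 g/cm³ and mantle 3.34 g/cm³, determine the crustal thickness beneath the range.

56.5 km

Root depth r = h ρ_c / (ρ_m − ρ_c) = 2.78 km × 2.73 / 0.61 = 12.44 km.
Total thickness = T + h + r = 41.3 km + 2.78 km + 12.44 km = 56.5 km.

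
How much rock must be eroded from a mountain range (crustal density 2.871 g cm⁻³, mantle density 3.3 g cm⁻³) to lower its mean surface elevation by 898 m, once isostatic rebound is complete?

Net drop Δ = e − u = e − e ρ_c/ρ_m = e (ρ_m − ρ_c)/ρ_m.
e = Δ ρ_m/(ρ_m − ρ_c) = 898 m × 3.3/0.429 = 6910 m.

6910 m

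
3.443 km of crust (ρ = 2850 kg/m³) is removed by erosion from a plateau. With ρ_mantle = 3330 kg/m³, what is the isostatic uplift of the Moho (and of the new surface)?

2.95 km

Unloading: uplift u = e ρ_c/ρ_m = 3.443 km × 2850/3330 = 2.95 km.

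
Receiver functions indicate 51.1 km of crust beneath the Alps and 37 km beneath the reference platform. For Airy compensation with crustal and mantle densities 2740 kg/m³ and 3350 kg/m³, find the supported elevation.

2.57 km

Excess crust Δ = 51.1 km − 37 km = 14.1 km, split between elevation h and root r with h + r = Δ.
Airy balance ρ_c h = (ρ_m − ρ_c) r gives r = h ρ_c/(ρ_m − ρ_c), so h (1 + ρ_c/(ρ_m − ρ_c)) = Δ, i.e. h = Δ (ρ_m − ρ_c)/ρ_m.
h = 14.1 km × 610/3350 = 2.57 km.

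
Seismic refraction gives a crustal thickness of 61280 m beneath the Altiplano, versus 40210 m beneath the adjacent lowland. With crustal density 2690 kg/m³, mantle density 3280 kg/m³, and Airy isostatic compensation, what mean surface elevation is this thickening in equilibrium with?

3790 m

Excess crust Δ = 61280 m − 40210 m = 21070 m, split between elevation h and root r with h + r = Δ.
Airy balance ρ_c h = (ρ_m − ρ_c) r gives r = h ρ_c/(ρ_m − ρ_c), so h (1 + ρ_c/(ρ_m − ρ_c)) = Δ, i.e. h = Δ (ρ_m − ρ_c)/ρ_m.
h = 21070 m × 590/3280 = 3790 m.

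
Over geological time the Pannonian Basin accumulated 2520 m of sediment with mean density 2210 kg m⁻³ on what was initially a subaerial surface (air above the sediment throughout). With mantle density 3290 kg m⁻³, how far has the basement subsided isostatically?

Subaerial load: s = t ρ_sed / ρ_m = 2520 m × 2210/3290 = 1690 m.

1690 m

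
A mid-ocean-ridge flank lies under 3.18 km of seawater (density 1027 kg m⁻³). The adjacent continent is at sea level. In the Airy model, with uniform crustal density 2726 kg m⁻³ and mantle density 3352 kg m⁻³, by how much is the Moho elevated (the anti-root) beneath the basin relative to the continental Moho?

Equating mass per unit area of the two columns: replacing crust with seawater at the top is compensated by replacing crust with mantle at the base: d (ρ_c − ρ_w) = a (ρ_m − ρ_c).
a = d (ρ_c − ρ_w)/(ρ_m − ρ_c) = 3.18 km × 1699/626 = 8.63 km.

8.63 km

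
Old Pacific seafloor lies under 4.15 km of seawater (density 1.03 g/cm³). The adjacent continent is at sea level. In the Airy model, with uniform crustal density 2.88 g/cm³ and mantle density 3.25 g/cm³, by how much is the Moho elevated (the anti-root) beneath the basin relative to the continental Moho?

20.8 km

In Airy isostatic equilibrium: replacing crust with seawater at the top is compensated by replacing crust with mantle at the base: d (ρ_c − ρ_w) = a (ρ_m − ρ_c).
a = d (ρ_c − ρ_w)/(ρ_m − ρ_c) = 4.15 km × 1.85/0.37 = 20.8 km.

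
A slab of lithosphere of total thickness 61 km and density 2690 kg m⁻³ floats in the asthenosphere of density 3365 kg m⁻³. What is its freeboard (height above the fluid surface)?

12.2 km

Floating equilibrium: submerged depth d = t ρ_obj/ρ_fluid = 61 km × 2690/3365 = 48.76 km.
Freeboard = t − d = 61 km − 48.76 km = 12.2 km.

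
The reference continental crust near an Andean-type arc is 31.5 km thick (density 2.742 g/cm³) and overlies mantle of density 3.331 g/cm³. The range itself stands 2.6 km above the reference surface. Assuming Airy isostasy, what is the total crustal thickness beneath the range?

Root depth r = h ρ_c / (ρ_m − ρ_c) = 2.6 km × 2.742 / 0.589 = 12.1 km.
Total thickness = T + h + r = 31.5 km + 2.6 km + 12.1 km = 46.2 km.

46.2 km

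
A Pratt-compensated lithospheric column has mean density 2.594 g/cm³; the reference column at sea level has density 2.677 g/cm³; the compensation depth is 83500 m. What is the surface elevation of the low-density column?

ρ_ref D = ρ (D + h) → h = D (ρ_ref − ρ)/ρ.
h = 83500 m × (2.677 − 2.594)/2.594 = 2670 m.

2670 m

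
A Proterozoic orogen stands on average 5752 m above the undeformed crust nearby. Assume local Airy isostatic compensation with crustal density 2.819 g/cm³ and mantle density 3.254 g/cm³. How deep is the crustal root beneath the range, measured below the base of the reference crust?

Equating mass per unit area of the two columns: the weight of the topography is balanced by the buoyancy of the root, ρ_c h = (ρ_m − ρ_c) r.
r = h · ρ_c / (ρ_m − ρ_c) = 5752 m × 2.819 / (3.254 − 2.819) = 37300 m.

37300 m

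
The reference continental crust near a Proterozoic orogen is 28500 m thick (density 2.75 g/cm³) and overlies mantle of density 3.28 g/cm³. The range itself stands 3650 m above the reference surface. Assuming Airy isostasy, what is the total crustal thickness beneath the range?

51100 m

Root depth r = h ρ_c / (ρ_m − ρ_c) = 3650 m × 2.75 / 0.53 = 18940 m.
Total thickness = T + h + r = 28500 m + 3650 m + 18940 m = 51100 m.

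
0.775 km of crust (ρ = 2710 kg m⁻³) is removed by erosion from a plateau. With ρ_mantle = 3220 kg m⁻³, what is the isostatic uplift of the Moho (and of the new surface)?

0.652 km

Unloading: uplift u = e ρ_c/ρ_m = 0.775 km × 2710/3220 = 0.652 km.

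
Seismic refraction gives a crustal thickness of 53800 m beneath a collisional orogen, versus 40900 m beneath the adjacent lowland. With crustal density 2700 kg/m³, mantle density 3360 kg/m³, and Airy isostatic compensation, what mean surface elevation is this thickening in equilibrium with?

2530 m

Excess crust Δ = 53800 m − 40900 m = 12900 m, split between elevation h and root r with h + r = Δ.
Airy balance ρ_c h = (ρ_m − ρ_c) r gives r = h ρ_c/(ρ_m − ρ_c), so h (1 + ρ_c/(ρ_m − ρ_c)) = Δ, i.e. h = Δ (ρ_m − ρ_c)/ρ_m.
h = 12900 m × 660/3360 = 2530 m.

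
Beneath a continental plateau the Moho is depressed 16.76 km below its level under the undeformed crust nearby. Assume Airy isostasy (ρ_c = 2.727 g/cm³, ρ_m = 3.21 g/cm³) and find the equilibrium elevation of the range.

2.97 km

Balancing pressure at the compensation depth: ρ_c h = (ρ_m − ρ_c) r.
h = r (ρ_m − ρ_c) / ρ_c = 16.76 km × (3.21 − 2.727) / 2.727 = 2.97 km.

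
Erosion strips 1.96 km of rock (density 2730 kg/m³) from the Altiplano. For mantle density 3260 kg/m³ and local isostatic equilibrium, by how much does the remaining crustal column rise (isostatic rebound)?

Unloading: uplift u = e ρ_c/ρ_m = 1.96 km × 2730/3260 = 1.64 km.

1.64 km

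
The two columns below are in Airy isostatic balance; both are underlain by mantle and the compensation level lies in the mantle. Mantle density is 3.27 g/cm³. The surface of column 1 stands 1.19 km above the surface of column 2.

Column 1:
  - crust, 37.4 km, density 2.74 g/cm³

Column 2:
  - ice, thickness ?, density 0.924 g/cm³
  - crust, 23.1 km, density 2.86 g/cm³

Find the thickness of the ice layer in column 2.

Take the compensation level at the base of the deeper column (depth z_c below the surface of column 1) and equate Σ ρ_i t_i down to z_c; mantle fills any gap and the z_c terms cancel.
Column 1: 37.4×2.74 + (z_c − 37.4)×3.27
Column 2: 1.19×0 + x×0.924 + 23.1×2.86 + (z_c − 1.19 − 23.1 − x)×3.27
The z_c×3.27 term appears on both sides and cancels. Collect the known terms of each column as K = Σ(ρt)_known − 3.27 × (depth of known layers): K_1 = 102.476 − 3.27×37.4 = −19.822; K_2 = 66.066 − 3.27×(1.19 + 23.1) = −13.3623.
Balance: K_1 = K_2 − x×(3.27 − 0.924), so x = (K_2 − K_1)/(3.27 − 0.924) = 6.4597/2.346 = 2.75 km.

2.75 km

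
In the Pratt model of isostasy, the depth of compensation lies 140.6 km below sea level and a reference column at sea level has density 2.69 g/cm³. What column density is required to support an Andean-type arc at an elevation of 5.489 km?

2.59 g/cm³

Pratt balance: ρ_ref D = ρ (D + h).
ρ = ρ_ref D/(D + h) = 2.69 × 140.6 km/(140.6 km + 5.489 km) = 2.59 g/cm³.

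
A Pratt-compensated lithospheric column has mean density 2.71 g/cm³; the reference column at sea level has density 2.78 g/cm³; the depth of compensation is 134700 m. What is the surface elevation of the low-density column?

3480 m

ρ_ref D = ρ (D + h) → h = D (ρ_ref − ρ)/ρ.
h = 134700 m × (2.78 − 2.71)/2.71 = 3480 m.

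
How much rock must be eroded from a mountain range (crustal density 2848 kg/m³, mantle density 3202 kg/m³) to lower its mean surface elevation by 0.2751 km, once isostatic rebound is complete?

Net drop Δ = e − u = e − e ρ_c/ρ_m = e (ρ_m − ρ_c)/ρ_m.
e = Δ ρ_m/(ρ_m − ρ_c) = 0.2751 km × 3202/354 = 2.49 km.

2.49 km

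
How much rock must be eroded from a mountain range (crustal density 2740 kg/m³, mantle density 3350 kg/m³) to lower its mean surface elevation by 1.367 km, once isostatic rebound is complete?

Net drop Δ = e − u = e − e ρ_c/ρ_m = e (ρ_m − ρ_c)/ρ_m.
e = Δ ρ_m/(ρ_m − ρ_c) = 1.367 km × 3350/610 = 7.51 km.

7.51 km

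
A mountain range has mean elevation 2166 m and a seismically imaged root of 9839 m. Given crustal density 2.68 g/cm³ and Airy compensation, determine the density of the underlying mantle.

3.27 g/cm³

Airy balance: ρ_c h = (ρ_m − ρ_c) r → ρ_m = ρ_c (1 + h/r).
ρ_m = 2.68 × (1 + 2166 m/9839 m) = 3.27 g/cm³.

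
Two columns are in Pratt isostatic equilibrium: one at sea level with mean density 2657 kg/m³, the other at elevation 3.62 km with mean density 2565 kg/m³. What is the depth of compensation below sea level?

ρ_ref D = ρ (D + h) → D (ρ_ref − ρ) = ρ h.
D = ρ h/(ρ_ref − ρ) = 2565 × 3.62 km/(2657 − 2565) = 101 km.

101 km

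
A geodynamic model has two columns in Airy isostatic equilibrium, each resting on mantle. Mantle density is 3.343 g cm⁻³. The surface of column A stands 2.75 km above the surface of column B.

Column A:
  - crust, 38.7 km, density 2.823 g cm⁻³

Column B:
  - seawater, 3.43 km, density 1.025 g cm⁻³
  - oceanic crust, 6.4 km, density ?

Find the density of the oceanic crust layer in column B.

2.88 g cm⁻³

Take the compensation level at the base of the deeper column (depth z_c below the surface of column A) and equate Σ ρ_i t_i down to z_c; mantle fills any gap and the z_c terms cancel.
Column A: 38.7×2.823 + (z_c − 38.7)×3.343
Column B: 2.75×0 + 3.43×1.025 + 6.4×ρ + (z_c − 2.75 − 9.83)×3.343
The z_c×3.343 term appears on both sides and cancels. Collect the known terms of each column as K = Σ(ρt)_known − 3.343 × (depth of known layers): K_A = 109.2501 − 3.343×38.7 = −20.124; K_B = 3.51575 − 3.343×(2.75 + 9.83) = −38.53919.
Balance: K_A = K_B + 6.4×ρ, so ρ = (K_A − K_B)/6.4 = 18.4152/6.4 = 2.88 g cm⁻³.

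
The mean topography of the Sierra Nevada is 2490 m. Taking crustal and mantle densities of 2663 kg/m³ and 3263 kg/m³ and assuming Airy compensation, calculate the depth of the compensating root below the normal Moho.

In Airy isostatic equilibrium: the weight of the topography is balanced by the buoyancy of the root, ρ_c h = (ρ_m − ρ_c) r.
r = h · ρ_c / (ρ_m − ρ_c) = 2490 m × 2663 / (3263 − 2663) = 11100 m.

11100 m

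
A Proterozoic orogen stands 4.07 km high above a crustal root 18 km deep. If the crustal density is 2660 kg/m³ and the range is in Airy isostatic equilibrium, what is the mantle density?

3260 kg/m³

Airy balance: ρ_c h = (ρ_m − ρ_c) r → ρ_m = ρ_c (1 + h/r).
ρ_m = 2660 × (1 + 4.07 km/18 km) = 3260 kg/m³.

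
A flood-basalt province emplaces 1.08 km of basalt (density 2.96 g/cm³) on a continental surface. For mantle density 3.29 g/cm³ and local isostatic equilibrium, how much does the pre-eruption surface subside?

Subaerial loading: s = t ρ_load / ρ_m.
s = 1.08 km × 2.96/3.29 = 0.972 km.

0.972 km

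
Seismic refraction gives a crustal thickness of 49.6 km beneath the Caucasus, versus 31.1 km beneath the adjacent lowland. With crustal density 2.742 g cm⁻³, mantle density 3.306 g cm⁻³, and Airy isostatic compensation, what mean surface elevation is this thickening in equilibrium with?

Excess crust Δ = 49.6 km − 31.1 km = 18.5 km, split between elevation h and root r with h + r = Δ.
Airy balance ρ_c h = (ρ_m − ρ_c) r gives r = h ρ_c/(ρ_m − ρ_c), so h (1 + ρ_c/(ρ_m − ρ_c)) = Δ, i.e. h = Δ (ρ_m − ρ_c)/ρ_m.
h = 18.5 km × 0.564/3.306 = 3.16 km.

3.16 km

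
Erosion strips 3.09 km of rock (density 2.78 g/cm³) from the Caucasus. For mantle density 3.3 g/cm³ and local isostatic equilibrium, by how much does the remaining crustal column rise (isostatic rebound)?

2.6 km

Unloading: uplift u = e ρ_c/ρ_m = 3.09 km × 2.78/3.3 = 2.6 km.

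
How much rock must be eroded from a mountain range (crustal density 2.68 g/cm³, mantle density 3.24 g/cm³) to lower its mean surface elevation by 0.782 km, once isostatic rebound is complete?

4.52 km

Net drop Δ = e − u = e − e ρ_c/ρ_m = e (ρ_m − ρ_c)/ρ_m.
e = Δ ρ_m/(ρ_m − ρ_c) = 0.782 km × 3.24/0.56 = 4.52 km.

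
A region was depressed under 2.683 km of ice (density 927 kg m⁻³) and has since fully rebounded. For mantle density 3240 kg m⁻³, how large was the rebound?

0.768 km

Removing the load lets mantle flow back in; uplift u satisfies ρ_ice t = ρ_m u.
u = t ρ_ice/ρ_m = 2.683 km × 927/3240 = 0.768 km.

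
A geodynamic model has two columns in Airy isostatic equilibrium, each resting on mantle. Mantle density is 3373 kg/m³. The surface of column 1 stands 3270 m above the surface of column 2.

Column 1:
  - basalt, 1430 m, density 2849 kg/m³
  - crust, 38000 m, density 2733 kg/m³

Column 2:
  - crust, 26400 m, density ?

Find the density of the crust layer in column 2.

Take the compensation level at the base of the deeper column (depth z_c below the surface of column 1) and equate Σ ρ_i t_i down to z_c; mantle fills any gap and the z_c terms cancel.
Column 1: 1430×2849 + 38000×2733 + (z_c − 39430)×3373
Column 2: 3270×0 + 26400×ρ + (z_c − 3270 − 26400)×3373
The z_c×3373 term appears on both sides and cancels. Collect the known terms of each column as K = Σ(ρt)_known − 3373 × (depth of known layers): K_1 = 107928070 − 3373×39430 = −25069320; K_2 = 0 − 3373×(3270 + 26400) = −100076910.
Balance: K_1 = K_2 + 26400×ρ, so ρ = (K_1 − K_2)/26400 = 75007600/26400 = 2840 kg/m³.

2840 kg/m³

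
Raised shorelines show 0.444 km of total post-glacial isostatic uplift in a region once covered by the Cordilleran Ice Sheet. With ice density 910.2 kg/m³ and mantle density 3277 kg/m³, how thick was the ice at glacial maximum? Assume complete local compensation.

u = t ρ_ice/ρ_m → t = u ρ_m/ρ_ice = 0.444 km × 3277/910.2 = 1.6 km.

1.6 km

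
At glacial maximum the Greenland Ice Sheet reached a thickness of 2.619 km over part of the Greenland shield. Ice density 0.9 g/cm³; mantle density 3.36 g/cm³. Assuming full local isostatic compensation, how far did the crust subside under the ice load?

0.702 km

For local isostatic compensation: the ice load ρ_ice t is balanced by mantle displaced below, ρ_m s.
s = t ρ_ice / ρ_m = 2.619 km × 0.9/3.36 = 0.702 km.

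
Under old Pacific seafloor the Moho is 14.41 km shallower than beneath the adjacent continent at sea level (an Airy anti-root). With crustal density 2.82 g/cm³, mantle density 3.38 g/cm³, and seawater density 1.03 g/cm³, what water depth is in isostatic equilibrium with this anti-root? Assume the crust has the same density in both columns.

4.51 km

Replacing a thickness d of crust by seawater at the top must be balanced by replacing crust with mantle at the base: d (ρ_c − ρ_w) = a (ρ_m − ρ_c).
d = a (ρ_m − ρ_c)/(ρ_c − ρ_w) = 14.41 km × 0.56/1.79 = 4.51 km.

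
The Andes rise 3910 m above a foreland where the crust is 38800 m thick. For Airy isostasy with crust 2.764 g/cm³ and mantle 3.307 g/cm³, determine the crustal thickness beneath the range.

62600 m

Root depth r = h ρ_c / (ρ_m − ρ_c) = 3910 m × 2.764 / 0.543 = 19900 m.
Total thickness = T + h + r = 38800 m + 3910 m + 19900 m = 62600 m.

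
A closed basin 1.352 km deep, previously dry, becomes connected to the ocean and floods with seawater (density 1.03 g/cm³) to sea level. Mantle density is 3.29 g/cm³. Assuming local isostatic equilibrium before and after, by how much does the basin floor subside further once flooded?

After flooding the water column is d + s deep. Its weight must equal the weight of mantle displaced by the extra subsidence s: (d + s) ρ_w = s ρ_m.
s = d ρ_w / (ρ_m − ρ_w) = 1.352 km × 1.03/(3.29 − 1.03) = 0.616 km.

0.616 km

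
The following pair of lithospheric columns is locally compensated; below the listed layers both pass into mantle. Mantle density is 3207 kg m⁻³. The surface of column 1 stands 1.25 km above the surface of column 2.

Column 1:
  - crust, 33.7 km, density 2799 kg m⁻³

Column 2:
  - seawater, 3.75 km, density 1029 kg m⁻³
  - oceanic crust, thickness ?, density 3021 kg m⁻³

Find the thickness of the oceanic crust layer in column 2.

Take the compensation level at the base of the deeper column (depth z_c below the surface of column 1) and equate Σ ρ_i t_i down to z_c; mantle fills any gap and the z_c terms cancel.
Column 1: 33.7×2799 + (z_c − 33.7)×3207
Column 2: 1.25×0 + 3.75×1029 + x×3021 + (z_c − 1.25 − 3.75 − x)×3207
The z_c×3207 term appears on both sides and cancels. Collect the known terms of each column as K = Σ(ρt)_known − 3207 × (depth of known layers): K_1 = 94326.3 − 3207×33.7 = −13749.6; K_2 = 3858.75 − 3207×(1.25 + 3.75) = −12176.25.
Balance: K_1 = K_2 − x×(3207 − 3021), so x = (K_2 − K_1)/(3207 − 3021) = 1573.35/186 = 8.46 km.

8.46 km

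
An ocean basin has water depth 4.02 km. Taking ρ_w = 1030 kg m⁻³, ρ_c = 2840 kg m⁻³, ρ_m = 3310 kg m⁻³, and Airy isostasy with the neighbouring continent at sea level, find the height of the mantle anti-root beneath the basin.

Balancing pressure at the compensation depth: replacing crust with seawater at the top is compensated by replacing crust with mantle at the base: d (ρ_c − ρ_w) = a (ρ_m − ρ_c).
a = d (ρ_c − ρ_w)/(ρ_m − ρ_c) = 4.02 km × 1810/470 = 15.5 km.

15.5 km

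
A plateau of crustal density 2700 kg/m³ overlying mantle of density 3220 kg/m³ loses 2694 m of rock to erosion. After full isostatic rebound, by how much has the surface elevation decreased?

435 m

Rebound u = e ρ_c/ρ_m = 2694 m × 2700/3220 = 2259 m.
Net surface drop = e − u = 2694 m − 2259 m = e (ρ_m − ρ_c)/ρ_m = 435 m.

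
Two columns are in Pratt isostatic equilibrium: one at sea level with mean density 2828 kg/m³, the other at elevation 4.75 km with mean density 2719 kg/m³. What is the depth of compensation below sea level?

ρ_ref D = ρ (D + h) → D (ρ_ref − ρ) = ρ h.
D = ρ h/(ρ_ref − ρ) = 2719 × 4.75 km/(2828 − 2719) = 118 km.

118 km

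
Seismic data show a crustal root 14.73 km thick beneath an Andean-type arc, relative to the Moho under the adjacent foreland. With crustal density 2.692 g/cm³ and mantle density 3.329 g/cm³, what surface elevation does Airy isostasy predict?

3.49 km

For local isostatic compensation: ρ_c h = (ρ_m − ρ_c) r.
h = r (ρ_m − ρ_c) / ρ_c = 14.73 km × (3.329 − 2.692) / 2.692 = 3.49 km.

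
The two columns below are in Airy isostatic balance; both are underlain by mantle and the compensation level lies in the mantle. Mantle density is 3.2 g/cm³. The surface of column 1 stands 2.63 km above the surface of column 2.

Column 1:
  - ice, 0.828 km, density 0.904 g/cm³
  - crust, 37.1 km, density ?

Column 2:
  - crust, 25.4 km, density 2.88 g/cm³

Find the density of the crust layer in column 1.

2.81 g/cm³

Take the compensation level at the base of the deeper column (depth z_c below the surface of column 1) and equate Σ ρ_i t_i down to z_c; mantle fills any gap and the z_c terms cancel.
Column 1: 0.828×0.904 + 37.1×ρ + (z_c − 37.928)×3.2
Column 2: 2.63×0 + 25.4×2.88 + (z_c − 2.63 − 25.4)×3.2
The z_c×3.2 term appears on both sides and cancels. Collect the known terms of each column as K = Σ(ρt)_known − 3.2 × (depth of known layers): K_1 = 0.748512 − 3.2×37.928 = −120.621088; K_2 = 73.152 − 3.2×(2.63 + 25.4) = −16.544.
Balance: K_1 + 37.1×ρ = K_2, so ρ = (K_2 − K_1)/37.1 = 104.077/37.1 = 2.81 g/cm³.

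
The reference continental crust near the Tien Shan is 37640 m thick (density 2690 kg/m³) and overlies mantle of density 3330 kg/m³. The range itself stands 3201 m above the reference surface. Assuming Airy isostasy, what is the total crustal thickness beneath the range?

Root depth r = h ρ_c / (ρ_m − ρ_c) = 3201 m × 2690 / 640 = 13450 m.
Total thickness = T + h + r = 37640 m + 3201 m + 13450 m = 54300 m.

54300 m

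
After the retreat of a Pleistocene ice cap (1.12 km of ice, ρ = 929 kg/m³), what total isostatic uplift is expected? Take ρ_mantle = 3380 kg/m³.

Removing the load lets mantle flow back in; uplift u satisfies ρ_ice t = ρ_m u.
u = t ρ_ice/ρ_m = 1.12 km × 929/3380 = 0.308 km.

0.308 km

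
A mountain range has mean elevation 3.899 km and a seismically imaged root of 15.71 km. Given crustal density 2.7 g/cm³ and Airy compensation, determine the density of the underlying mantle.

Airy balance: ρ_c h = (ρ_m − ρ_c) r → ρ_m = ρ_c (1 + h/r).
ρ_m = 2.7 × (1 + 3.899 km/15.71 km) = 3.37 g/cm³.

3.37 g/cm³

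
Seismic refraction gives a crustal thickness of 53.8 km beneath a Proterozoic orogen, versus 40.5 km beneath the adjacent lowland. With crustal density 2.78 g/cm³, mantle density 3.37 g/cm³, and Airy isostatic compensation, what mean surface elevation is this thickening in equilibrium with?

Excess crust Δ = 53.8 km − 40.5 km = 13.3 km, split between elevation h and root r with h + r = Δ.
Airy balance ρ_c h = (ρ_m − ρ_c) r gives r = h ρ_c/(ρ_m − ρ_c), so h (1 + ρ_c/(ρ_m − ρ_c)) = Δ, i.e. h = Δ (ρ_m − ρ_c)/ρ_m.
h = 13.3 km × 0.59/3.37 = 2.33 km.

2.33 km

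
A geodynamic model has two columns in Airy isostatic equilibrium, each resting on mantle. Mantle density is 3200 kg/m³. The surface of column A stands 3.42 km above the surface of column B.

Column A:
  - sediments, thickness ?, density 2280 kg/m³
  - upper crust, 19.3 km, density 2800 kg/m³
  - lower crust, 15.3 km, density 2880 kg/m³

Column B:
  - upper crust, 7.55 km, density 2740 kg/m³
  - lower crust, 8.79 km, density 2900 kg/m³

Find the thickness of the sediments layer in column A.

4.82 km

Take the compensation level at the base of the deeper column (depth z_c below the surface of column A) and equate Σ ρ_i t_i down to z_c; mantle fills any gap and the z_c terms cancel.
Column A: x×2280 + 19.3×2800 + 15.3×2880 + (z_c − 34.6 − x)×3200
Column B: 3.42×0 + 7.55×2740 + 8.79×2900 + (z_c − 3.42 − 16.34)×3200
The z_c×3200 term appears on both sides and cancels. Collect the known terms of each column as K = Σ(ρt)_known − 3200 × (depth of known layers): K_A = 98104 − 3200×34.6 = −12616; K_B = 46178 − 3200×(3.42 + 16.34) = −17054.
Balance: K_A − x×(3200 − 2280) = K_B, so x = (K_A − K_B)/(3200 − 2280) = 4438/920 = 4.82 km.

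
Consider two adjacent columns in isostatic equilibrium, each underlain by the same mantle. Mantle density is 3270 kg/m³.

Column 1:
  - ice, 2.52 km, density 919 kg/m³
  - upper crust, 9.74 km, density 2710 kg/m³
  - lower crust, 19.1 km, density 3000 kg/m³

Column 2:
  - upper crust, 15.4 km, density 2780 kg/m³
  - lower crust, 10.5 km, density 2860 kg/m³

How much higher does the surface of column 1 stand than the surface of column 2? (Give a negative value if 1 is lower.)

1.43 km

For any compensation level in the mantle, the mantle terms cancel and isostasy reduces to e = (Σt_1 − Σt_2) − (Σ(ρt)_1 − Σ(ρt)_2) / ρ_m.
Σt_1 = 31.36 km; Σt_2 = 25.9 km; Σ(ρt)_1 = 86011.28; Σ(ρt)_2 = 72842 (in km·kg/m³).
e = (31.36 − 25.9) − (86011.28 − 72842) / 3270 = 1.43 km.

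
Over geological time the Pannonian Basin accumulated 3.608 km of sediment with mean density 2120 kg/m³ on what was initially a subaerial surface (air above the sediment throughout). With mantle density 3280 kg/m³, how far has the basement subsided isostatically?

2.33 km

Subaerial load: s = t ρ_sed / ρ_m = 3.608 km × 2120/3280 = 2.33 km.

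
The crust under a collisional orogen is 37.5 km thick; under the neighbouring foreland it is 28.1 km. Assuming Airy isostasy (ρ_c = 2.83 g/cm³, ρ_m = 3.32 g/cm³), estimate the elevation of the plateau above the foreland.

Excess crust Δ = 37.5 km − 28.1 km = 9.4 km, split between elevation h and root r with h + r = Δ.
Airy balance ρ_c h = (ρ_m − ρ_c) r gives r = h ρ_c/(ρ_m − ρ_c), so h (1 + ρ_c/(ρ_m − ρ_c)) = Δ, i.e. h = Δ (ρ_m − ρ_c)/ρ_m.
h = 9.4 km × 0.49/3.32 = 1.39 km.

1.39 km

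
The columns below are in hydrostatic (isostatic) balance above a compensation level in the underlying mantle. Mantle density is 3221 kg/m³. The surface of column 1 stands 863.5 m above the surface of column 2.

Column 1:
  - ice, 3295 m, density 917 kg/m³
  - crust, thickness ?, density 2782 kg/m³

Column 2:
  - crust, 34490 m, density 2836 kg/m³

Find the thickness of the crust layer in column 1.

19300 m

Take the compensation level at the base of the deeper column (depth z_c below the surface of column 1) and equate Σ ρ_i t_i down to z_c; mantle fills any gap and the z_c terms cancel.
Column 1: 3295×917 + x×2782 + (z_c − 3295 − x)×3221
Column 2: 863.5×0 + 34490×2836 + (z_c − 863.5 − 34490)×3221
The z_c×3221 term appears on both sides and cancels. Collect the known terms of each column as K = Σ(ρt)_known − 3221 × (depth of known layers): K_1 = 3021515 − 3221×3295 = −7591680; K_2 = 97813640 − 3221×(863.5 + 34490) = −16059983.5.
Balance: K_1 − x×(3221 − 2782) = K_2, so x = (K_1 − K_2)/(3221 − 2782) = 8468300/439 = 19300 m.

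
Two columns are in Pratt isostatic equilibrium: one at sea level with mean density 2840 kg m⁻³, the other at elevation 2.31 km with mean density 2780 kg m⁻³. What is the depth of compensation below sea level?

107 km

ρ_ref D = ρ (D + h) → D (ρ_ref − ρ) = ρ h.
D = ρ h/(ρ_ref − ρ) = 2780 × 2.31 km/(2840 − 2780) = 107 km.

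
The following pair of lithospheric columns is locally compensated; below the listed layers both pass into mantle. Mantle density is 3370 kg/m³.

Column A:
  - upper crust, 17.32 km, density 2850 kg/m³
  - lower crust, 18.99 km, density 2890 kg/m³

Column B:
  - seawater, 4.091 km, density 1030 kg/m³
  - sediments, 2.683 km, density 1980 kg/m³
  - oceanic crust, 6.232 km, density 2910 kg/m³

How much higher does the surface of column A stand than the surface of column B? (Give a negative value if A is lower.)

0.579 km

For any compensation level in the mantle, the mantle terms cancel and isostasy reduces to e = (Σt_A − Σt_B) − (Σ(ρt)_A − Σ(ρt)_B) / ρ_m.
Σt_A = 36.31 km; Σt_B = 13.006 km; Σ(ρt)_A = 104243.1; Σ(ρt)_B = 27661.19 (in km·kg/m³).
e = (36.31 − 13.006) − (104243.1 − 27661.19) / 3370 = 0.579 km.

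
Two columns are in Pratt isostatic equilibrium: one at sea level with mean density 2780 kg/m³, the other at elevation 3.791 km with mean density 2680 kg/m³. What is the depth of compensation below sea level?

102 km

ρ_ref D = ρ (D + h) → D (ρ_ref − ρ) = ρ h.
D = ρ h/(ρ_ref − ρ) = 2680 × 3.791 km/(2780 − 2680) = 102 km.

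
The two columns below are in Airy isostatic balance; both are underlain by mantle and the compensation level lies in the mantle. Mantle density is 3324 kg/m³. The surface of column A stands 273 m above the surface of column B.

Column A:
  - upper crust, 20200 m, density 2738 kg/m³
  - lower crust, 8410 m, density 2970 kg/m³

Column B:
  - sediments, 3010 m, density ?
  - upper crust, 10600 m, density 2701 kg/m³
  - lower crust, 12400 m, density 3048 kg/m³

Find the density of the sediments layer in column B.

2030 kg/m³

Take the compensation level at the base of the deeper column (depth z_c below the surface of column A) and equate Σ ρ_i t_i down to z_c; mantle fills any gap and the z_c terms cancel.
Column A: 20200×2738 + 8410×2970 + (z_c − 28610)×3324
Column B: 273×0 + 3010×ρ + 10600×2701 + 12400×3048 + (z_c − 273 − 26010)×3324
The z_c×3324 term appears on both sides and cancels. Collect the known terms of each column as K = Σ(ρt)_known − 3324 × (depth of known layers): K_A = 80285300 − 3324×28610 = −14814340; K_B = 66425800 − 3324×(273 + 26010) = −20938892.
Balance: K_A = K_B + 3010×ρ, so ρ = (K_A − K_B)/3010 = 6124550/3010 = 2030 kg/m³.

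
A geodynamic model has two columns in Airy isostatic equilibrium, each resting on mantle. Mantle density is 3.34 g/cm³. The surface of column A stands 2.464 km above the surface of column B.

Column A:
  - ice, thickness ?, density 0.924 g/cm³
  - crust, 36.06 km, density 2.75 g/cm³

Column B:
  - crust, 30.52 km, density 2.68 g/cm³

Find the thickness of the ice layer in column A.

Take the compensation level at the base of the deeper column (depth z_c below the surface of column A) and equate Σ ρ_i t_i down to z_c; mantle fills any gap and the z_c terms cancel.
Column A: x×0.924 + 36.06×2.75 + (z_c − 36.06 − x)×3.34
Column B: 2.464×0 + 30.52×2.68 + (z_c − 2.464 − 30.52)×3.34
The z_c×3.34 term appears on both sides and cancels. Collect the known terms of each column as K = Σ(ρt)_known − 3.34 × (depth of known layers): K_A = 99.165 − 3.34×36.06 = −21.2754; K_B = 81.7936 − 3.34×(2.464 + 30.52) = −28.37296.
Balance: K_A − x×(3.34 − 0.924) = K_B, so x = (K_A − K_B)/(3.34 − 0.924) = 7.09756/2.416 = 2.94 km.

2.94 km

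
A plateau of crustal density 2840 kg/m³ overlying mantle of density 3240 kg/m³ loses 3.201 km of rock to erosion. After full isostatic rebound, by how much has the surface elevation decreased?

0.395 km

Rebound u = e ρ_c/ρ_m = 3.201 km × 2840/3240 = 2.806 km.
Net surface drop = e − u = 3.201 km − 2.806 km = e (ρ_m − ρ_c)/ρ_m = 0.395 km.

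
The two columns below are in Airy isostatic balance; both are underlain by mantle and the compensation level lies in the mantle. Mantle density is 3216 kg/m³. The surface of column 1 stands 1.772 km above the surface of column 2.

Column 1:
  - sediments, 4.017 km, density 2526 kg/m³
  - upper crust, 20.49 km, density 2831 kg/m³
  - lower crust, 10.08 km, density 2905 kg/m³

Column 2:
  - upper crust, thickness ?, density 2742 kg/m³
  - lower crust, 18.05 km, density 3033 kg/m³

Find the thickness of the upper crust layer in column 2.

10.1 km

Take the compensation level at the base of the deeper column (depth z_c below the surface of column 1) and equate Σ ρ_i t_i down to z_c; mantle fills any gap and the z_c terms cancel.
Column 1: 4.017×2526 + 20.49×2831 + 10.08×2905 + (z_c − 34.587)×3216
Column 2: 1.772×0 + x×2742 + 18.05×3033 + (z_c − 1.772 − 18.05 − x)×3216
The z_c×3216 term appears on both sides and cancels. Collect the known terms of each column as K = Σ(ρt)_known − 3216 × (depth of known layers): K_1 = 97436.532 − 3216×34.587 = −13795.26; K_2 = 54745.65 − 3216×(1.772 + 18.05) = −9001.902.
Balance: K_1 = K_2 − x×(3216 − 2742), so x = (K_2 − K_1)/(3216 − 2742) = 4793.36/474 = 10.1 km.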